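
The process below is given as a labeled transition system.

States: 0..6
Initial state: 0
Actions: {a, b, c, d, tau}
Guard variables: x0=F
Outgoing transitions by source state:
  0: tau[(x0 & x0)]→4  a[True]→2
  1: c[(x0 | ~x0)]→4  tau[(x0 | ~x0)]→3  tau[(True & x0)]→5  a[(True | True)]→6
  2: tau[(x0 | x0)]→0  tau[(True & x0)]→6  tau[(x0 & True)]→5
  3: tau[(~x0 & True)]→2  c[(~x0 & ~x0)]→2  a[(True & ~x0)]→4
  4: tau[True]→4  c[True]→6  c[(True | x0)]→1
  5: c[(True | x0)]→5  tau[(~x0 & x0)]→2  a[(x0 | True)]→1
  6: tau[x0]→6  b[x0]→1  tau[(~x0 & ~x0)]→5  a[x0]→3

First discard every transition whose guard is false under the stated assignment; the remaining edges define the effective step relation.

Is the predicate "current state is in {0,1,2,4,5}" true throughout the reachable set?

Allowed set {0,1,2,4,5}
Reach set: {0,2}
  0: ✓
  2: ✓

Answer: INVARIANT HOLDS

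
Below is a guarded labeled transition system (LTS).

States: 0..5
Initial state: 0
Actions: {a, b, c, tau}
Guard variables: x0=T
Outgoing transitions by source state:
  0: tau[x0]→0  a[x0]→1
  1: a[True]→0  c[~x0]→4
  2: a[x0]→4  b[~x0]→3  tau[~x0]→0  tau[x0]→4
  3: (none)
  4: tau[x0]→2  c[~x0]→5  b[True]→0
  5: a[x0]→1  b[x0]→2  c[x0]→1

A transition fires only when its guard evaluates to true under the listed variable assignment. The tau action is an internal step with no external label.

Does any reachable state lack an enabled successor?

Reachable = {0,1}
  0: a→1  tau→0  [2 out]
  1: a→0  [1 out]

Answer: DEADLOCK-FREE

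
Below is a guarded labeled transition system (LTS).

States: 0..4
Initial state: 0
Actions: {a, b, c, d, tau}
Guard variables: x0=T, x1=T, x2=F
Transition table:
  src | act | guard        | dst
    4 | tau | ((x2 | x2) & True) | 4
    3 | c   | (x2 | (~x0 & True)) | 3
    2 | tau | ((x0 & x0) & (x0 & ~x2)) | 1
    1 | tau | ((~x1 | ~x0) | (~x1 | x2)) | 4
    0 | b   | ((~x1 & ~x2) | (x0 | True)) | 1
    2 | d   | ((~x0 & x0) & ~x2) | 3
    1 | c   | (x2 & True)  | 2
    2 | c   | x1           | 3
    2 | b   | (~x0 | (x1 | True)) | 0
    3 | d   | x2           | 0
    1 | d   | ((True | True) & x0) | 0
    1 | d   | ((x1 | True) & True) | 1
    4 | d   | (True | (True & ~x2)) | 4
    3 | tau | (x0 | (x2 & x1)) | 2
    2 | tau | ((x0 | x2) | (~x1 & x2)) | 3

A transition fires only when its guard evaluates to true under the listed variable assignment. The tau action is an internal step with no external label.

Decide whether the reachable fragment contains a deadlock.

Reach set: {0,1}
  0: b→1  [1 out]
  1: d→0  d→1  [2 out]

Answer: DEADLOCK-FREE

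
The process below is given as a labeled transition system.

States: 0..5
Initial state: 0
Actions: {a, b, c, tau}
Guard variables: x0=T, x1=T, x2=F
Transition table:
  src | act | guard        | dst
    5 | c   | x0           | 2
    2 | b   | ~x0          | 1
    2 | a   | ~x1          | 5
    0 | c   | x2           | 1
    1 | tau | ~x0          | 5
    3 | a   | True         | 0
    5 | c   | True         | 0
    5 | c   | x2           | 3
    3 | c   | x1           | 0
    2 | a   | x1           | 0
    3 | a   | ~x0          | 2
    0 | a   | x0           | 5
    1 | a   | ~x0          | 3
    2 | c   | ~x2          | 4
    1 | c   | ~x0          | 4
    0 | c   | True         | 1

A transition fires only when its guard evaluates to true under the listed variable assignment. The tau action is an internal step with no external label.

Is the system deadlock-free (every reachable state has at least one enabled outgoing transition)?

R = {0,1,2,4,5}
  0: a→5  c→1  [2 out]
  1: ∅  [deadlock]
  2: a→0  c→4  [2 out]
  4: ∅  [deadlock]
  5: c→0  c→2  [2 out]
trace reaching 1: c

Answer: DEADLOCK at state 1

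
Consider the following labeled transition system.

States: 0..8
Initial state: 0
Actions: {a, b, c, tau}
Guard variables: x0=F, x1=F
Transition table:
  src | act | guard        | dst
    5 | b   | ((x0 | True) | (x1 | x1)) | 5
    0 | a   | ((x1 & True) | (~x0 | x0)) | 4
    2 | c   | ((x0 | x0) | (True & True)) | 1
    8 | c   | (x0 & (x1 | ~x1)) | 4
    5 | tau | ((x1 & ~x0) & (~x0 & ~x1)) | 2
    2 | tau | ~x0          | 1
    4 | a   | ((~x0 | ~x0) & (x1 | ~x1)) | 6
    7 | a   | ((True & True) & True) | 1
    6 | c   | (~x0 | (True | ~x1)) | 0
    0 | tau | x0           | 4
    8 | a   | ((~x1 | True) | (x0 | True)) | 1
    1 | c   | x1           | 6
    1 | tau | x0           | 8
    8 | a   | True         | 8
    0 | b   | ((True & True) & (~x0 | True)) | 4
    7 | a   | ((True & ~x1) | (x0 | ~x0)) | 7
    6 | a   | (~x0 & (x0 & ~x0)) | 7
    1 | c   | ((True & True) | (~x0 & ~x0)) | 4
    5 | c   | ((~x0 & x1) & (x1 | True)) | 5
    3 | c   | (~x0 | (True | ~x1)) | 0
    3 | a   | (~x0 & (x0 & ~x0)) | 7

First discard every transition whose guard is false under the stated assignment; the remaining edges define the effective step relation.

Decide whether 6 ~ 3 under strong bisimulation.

Answer: BISIMILAR

Analysis:
Bisimulation quotient by refinement:
  P[0] = {{0,1,2,3,4,5,6,7,8}}
  P[1] = {{0},{1,3,6},{2},{4,7,8},{5}}
  P[2] = {{0},{1},{2},{3,6},{4},{5},{7,8}}
stable after 3 split(s): 7 block(s)
6∈{3,6}, 3∈{3,6}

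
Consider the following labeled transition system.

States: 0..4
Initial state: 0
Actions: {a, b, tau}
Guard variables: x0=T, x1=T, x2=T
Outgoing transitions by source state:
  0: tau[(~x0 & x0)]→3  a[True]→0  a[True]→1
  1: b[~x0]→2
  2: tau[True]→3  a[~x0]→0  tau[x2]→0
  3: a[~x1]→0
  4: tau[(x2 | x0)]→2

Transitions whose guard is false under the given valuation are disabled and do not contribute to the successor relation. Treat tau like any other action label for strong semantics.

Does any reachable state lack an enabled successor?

Reach set: {0,1}
  0: a→0  a→1  [2 out]
  1: ∅  [no exit]
trace reaching 1: a

Answer: DEADLOCK at state 1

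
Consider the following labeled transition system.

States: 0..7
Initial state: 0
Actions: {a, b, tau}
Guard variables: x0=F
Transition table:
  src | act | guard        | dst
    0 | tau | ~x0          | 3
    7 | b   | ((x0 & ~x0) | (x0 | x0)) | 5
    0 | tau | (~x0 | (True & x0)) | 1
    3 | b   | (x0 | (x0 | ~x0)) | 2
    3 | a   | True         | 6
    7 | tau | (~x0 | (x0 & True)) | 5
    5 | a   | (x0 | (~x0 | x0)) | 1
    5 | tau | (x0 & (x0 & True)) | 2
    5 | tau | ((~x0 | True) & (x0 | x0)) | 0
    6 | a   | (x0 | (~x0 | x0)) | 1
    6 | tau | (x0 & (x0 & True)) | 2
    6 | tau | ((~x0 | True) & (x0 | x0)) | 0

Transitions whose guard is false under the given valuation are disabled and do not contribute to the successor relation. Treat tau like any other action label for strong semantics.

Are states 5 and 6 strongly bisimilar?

Answer: BISIMILAR

Trace:
Compute ~ classes (split until stable):
  P[0] = {{0,1,2,3,4,5,6,7}}
  P[1] = {{0,7},{1,2,4},{3},{5,6}}
  P[2] = {{0},{1,2,4},{3},{5,6},{7}}
5 equivalence class(es) (converged in 3)
class of 5: {5,6}; class of 6: {5,6}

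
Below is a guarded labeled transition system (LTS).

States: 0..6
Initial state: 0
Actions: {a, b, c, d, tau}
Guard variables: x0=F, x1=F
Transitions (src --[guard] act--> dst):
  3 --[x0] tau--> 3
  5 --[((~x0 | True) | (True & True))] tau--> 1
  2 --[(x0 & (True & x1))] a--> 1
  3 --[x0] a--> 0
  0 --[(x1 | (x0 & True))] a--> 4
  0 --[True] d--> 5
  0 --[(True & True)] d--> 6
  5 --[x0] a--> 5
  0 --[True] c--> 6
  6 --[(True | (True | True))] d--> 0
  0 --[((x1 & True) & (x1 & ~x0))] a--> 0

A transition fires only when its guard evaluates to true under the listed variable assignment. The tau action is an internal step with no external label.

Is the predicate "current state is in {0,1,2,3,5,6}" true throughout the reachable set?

Allowed set {0,1,2,3,5,6}
Reachable = {0,1,5,6}
  0: ok
  1: ok
  5: ok
  6: ok

Answer: INVARIANT HOLDS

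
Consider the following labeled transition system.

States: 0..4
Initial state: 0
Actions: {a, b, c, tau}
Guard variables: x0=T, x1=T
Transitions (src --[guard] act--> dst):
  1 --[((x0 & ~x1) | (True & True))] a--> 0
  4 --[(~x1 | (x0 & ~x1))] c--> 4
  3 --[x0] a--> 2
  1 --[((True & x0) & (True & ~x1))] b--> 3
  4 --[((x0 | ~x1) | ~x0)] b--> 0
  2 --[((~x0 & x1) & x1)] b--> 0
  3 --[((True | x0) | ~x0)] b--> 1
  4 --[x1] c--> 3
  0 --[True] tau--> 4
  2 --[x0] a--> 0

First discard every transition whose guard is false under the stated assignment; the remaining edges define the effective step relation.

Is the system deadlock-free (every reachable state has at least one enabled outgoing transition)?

Reachable = {0,1,2,3,4}
  0: tau→4  [1 exit(s)]
  1: a→0  [1 exit(s)]
  2: a→0  [1 exit(s)]
  3: a→2  b→1  [2 exit(s)]
  4: b→0  c→3  [2 exit(s)]

Answer: DEADLOCK-FREE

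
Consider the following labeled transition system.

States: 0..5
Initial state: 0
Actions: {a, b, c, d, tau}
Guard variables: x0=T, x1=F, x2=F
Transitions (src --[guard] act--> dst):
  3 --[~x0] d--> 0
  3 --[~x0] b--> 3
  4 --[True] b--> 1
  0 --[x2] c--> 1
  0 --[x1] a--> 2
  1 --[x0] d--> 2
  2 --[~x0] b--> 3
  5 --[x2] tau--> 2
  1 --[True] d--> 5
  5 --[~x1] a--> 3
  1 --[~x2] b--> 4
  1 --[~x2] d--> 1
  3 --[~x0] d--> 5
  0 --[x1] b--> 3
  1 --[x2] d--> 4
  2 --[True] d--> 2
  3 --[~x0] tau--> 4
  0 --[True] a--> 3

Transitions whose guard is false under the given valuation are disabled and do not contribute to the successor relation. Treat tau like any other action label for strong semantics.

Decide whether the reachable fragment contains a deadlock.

Answer: DEADLOCK at state 3

Analysis:
Reach set: {0,3}
  0: a→3  [deg 1]
  3: ∅  [no exit]
Path to 3: a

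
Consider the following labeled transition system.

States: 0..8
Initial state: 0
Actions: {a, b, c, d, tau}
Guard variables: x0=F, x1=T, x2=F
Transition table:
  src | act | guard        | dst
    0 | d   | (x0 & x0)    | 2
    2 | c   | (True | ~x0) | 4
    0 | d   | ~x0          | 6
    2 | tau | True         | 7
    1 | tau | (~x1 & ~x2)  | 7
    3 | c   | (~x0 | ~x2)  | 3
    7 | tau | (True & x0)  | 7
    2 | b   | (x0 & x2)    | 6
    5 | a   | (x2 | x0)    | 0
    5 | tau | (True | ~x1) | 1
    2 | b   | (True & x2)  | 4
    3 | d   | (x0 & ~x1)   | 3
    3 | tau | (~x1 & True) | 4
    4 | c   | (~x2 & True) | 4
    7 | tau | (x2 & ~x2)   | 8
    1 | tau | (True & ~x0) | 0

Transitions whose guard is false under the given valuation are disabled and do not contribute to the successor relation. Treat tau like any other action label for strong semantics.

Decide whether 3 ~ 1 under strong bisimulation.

Compute ~ classes (split until stable):
  π0 = {{0,1,2,3,4,5,6,7,8}}
  π1 = {{0},{1,5},{2},{3,4},{6,7,8}}
  π2 = {{0},{1},{2},{3,4},{5},{6,7,8}}
6 equivalence class(es) (converged in 3)
3∈{3,4}, 1∈{1}

Answer: NOT BISIMILAR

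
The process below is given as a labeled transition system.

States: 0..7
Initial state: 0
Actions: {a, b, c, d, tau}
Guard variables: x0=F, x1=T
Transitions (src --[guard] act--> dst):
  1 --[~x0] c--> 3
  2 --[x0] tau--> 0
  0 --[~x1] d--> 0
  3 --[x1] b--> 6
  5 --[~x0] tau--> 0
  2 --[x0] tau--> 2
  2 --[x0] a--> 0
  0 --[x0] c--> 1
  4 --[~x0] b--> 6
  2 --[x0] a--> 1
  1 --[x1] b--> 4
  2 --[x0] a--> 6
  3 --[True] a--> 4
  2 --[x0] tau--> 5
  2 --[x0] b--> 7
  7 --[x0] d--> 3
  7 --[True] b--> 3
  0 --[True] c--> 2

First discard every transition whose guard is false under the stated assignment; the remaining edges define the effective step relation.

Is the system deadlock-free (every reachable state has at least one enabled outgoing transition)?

Answer: DEADLOCK at state 2

Analysis:
Reachable = {0,2}
  0: c→2  [1 exit(s)]
  2: ∅  [deadlock]
trace reaching 2: c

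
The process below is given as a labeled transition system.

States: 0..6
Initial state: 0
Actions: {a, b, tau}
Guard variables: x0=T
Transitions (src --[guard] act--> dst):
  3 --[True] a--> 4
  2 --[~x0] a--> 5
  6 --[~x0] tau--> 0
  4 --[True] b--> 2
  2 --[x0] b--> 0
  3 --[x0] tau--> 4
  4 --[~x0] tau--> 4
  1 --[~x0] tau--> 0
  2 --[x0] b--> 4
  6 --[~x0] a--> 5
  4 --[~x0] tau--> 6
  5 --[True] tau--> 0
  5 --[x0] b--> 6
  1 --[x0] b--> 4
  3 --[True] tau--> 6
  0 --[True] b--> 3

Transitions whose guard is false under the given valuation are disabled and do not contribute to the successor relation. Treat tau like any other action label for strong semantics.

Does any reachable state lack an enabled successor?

Answer: DEADLOCK at state 6

Analysis:
Reachable = {0,2,3,4,6}
  0: b→3  [1 out]
  2: b→0  b→4  [2 out]
  3: a→4  tau→4  tau→6  [3 out]
  4: b→2  [1 out]
  6: ∅  [no exit]
Path to 6: b·tau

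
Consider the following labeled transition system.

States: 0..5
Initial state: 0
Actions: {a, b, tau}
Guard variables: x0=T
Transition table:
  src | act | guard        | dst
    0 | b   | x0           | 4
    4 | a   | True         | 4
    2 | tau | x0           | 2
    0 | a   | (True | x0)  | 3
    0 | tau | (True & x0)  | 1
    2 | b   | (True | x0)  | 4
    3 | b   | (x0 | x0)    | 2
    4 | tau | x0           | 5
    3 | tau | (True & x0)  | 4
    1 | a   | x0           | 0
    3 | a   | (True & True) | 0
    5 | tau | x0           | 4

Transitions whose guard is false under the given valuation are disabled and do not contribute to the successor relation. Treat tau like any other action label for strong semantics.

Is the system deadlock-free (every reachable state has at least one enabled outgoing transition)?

Reachable = {0,1,2,3,4,5}
  0: a→3  b→4  tau→1  [deg 3]
  1: a→0  [deg 1]
  2: b→4  tau→2  [deg 2]
  3: a→0  b→2  tau→4  [deg 3]
  4: a→4  tau→5  [deg 2]
  5: tau→4  [deg 1]

Answer: DEADLOCK-FREE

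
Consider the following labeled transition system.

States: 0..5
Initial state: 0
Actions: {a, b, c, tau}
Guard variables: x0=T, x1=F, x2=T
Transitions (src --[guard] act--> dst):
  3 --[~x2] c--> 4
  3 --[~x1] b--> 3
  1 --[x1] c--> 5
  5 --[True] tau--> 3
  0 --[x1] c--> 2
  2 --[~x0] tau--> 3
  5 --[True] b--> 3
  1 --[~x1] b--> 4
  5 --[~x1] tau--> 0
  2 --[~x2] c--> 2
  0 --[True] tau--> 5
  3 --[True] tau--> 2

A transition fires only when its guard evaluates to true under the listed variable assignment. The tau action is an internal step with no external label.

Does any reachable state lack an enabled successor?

Reachable = {0,2,3,5}
  0: tau→5  [1 exit(s)]
  2: ∅  [STUCK]
  3: b→3  tau→2  [2 exit(s)]
  5: b→3  tau→0  tau→3  [3 exit(s)]
trace reaching 2: tau·tau·tau

Answer: DEADLOCK at state 2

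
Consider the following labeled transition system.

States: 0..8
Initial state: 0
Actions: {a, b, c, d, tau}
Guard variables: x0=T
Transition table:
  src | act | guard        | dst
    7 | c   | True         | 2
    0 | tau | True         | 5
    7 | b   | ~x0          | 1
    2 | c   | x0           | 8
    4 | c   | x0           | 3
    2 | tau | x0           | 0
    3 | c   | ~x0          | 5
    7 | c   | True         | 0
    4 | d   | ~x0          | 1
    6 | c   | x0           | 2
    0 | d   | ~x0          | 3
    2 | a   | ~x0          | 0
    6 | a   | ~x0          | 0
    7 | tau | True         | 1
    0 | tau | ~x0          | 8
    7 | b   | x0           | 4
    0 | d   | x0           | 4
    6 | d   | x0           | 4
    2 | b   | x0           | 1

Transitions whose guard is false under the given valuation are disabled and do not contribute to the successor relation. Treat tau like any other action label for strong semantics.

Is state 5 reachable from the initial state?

12 transition(s) survive guard evaluation.
Layer 0: {0}
Layer 1: {4,5}  cumulative {0,4,5}
Layer 2: {3}  cumulative {0,3,4,5}
Reachable = {0,3,4,5}
trace reaching 5: tau

Answer: REACHABLE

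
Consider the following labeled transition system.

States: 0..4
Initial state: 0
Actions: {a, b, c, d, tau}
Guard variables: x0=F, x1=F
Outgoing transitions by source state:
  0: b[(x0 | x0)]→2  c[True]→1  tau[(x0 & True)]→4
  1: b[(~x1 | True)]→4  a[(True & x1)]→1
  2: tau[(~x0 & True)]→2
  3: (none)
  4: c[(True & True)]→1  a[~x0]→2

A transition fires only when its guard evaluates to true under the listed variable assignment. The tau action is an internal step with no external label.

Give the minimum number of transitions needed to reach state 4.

Answer: 2

Analysis:
Breadth-first toward 4:
  L0 = {0}
  L1 = {1}
  L2 = {4}
depth(4)=2, e.g. c·b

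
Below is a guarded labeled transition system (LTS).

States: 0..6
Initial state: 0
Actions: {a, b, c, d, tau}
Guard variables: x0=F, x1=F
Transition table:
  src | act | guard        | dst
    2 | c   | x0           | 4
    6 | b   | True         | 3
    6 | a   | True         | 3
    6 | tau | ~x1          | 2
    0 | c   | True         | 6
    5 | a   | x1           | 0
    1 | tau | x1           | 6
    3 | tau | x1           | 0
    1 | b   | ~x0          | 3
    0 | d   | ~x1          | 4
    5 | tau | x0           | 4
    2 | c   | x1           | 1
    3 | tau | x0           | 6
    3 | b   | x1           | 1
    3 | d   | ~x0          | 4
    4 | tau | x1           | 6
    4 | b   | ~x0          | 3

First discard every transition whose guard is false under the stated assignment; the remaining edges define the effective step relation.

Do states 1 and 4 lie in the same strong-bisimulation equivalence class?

Answer: BISIMILAR

Analysis:
Bisimulation quotient by refinement:
  round 0: {{0,1,2,3,4,5,6}}
  round 1: {{0},{1,4},{2,5},{3},{6}}
Fixed point at round 2; 5 class(es).
1∈{1,4}, 4∈{1,4}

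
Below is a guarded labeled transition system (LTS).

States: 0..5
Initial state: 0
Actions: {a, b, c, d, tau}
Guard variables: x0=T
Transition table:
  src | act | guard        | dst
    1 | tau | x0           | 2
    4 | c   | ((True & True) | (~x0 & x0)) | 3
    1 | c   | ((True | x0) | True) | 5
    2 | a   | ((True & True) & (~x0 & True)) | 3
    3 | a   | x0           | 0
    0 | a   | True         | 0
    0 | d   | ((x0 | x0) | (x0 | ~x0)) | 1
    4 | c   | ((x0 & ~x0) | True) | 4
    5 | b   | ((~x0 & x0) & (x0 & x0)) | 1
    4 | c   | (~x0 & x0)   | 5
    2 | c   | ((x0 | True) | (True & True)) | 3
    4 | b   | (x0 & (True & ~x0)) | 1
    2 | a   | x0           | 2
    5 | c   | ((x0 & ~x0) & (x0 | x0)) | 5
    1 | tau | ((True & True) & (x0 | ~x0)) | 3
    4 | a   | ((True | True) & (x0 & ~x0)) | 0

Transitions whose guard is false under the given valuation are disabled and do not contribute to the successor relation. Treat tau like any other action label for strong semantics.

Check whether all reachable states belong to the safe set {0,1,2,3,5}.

Answer: INVARIANT HOLDS

Analysis:
Allowed set {0,1,2,3,5}
Reachable = {0,1,2,3,5}
  0: ✓
  1: ✓
  2: ✓
  3: ✓
  5: ✓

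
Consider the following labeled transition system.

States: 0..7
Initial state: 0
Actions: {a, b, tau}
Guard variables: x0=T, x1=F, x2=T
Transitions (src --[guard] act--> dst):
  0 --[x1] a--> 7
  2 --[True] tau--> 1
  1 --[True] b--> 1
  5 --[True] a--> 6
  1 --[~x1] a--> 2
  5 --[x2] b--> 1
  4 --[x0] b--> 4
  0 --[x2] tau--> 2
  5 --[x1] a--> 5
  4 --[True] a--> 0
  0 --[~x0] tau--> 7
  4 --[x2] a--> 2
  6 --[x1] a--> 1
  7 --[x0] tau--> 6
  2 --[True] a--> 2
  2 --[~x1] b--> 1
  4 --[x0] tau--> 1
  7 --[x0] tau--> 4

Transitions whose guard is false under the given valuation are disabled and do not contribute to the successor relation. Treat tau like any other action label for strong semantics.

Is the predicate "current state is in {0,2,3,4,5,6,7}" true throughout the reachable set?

Allowed set {0,2,3,4,5,6,7}
R = {0,1,2}
  0: ✓
  1: VIOLATES
  2: ✓
witness against invariant: tau·tau → 1

Answer: INVARIANT VIOLATED at state 1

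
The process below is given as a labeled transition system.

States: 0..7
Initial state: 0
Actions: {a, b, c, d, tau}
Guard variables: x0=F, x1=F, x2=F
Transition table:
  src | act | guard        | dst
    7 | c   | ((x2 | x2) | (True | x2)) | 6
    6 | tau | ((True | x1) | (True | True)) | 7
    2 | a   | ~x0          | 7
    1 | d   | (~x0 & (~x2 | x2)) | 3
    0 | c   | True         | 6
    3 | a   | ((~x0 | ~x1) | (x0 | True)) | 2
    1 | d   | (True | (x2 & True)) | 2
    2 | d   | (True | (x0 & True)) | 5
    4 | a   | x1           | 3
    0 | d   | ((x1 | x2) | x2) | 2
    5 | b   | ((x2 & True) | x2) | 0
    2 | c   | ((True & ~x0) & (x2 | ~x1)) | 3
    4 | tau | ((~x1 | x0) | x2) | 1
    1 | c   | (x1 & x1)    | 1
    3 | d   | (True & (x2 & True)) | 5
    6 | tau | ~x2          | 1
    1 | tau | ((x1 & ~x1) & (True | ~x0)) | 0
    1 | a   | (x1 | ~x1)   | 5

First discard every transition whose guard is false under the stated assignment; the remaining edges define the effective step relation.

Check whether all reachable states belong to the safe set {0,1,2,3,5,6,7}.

Inv-set: {0,1,2,3,5,6,7}
Reach set: {0,1,2,3,5,6,7}
  0: ✓
  1: ✓
  2: ✓
  3: ✓
  5: ✓
  6: ✓
  7: ✓

Answer: INVARIANT HOLDS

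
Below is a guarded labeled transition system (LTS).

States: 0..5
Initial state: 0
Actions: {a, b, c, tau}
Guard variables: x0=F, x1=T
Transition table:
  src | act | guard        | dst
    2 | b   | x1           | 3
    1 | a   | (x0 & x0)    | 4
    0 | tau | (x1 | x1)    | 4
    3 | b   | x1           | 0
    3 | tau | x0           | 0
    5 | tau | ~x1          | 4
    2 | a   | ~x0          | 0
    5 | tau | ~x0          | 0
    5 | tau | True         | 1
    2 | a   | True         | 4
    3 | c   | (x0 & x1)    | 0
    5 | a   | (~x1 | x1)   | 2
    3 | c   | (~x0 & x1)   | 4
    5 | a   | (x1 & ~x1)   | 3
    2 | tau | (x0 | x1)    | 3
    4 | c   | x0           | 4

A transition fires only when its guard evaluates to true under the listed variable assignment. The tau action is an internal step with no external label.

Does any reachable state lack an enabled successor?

Reach set: {0,4}
  0: tau→4  [1 exit(s)]
  4: ∅  [STUCK]
Path to 4: tau

Answer: DEADLOCK at state 4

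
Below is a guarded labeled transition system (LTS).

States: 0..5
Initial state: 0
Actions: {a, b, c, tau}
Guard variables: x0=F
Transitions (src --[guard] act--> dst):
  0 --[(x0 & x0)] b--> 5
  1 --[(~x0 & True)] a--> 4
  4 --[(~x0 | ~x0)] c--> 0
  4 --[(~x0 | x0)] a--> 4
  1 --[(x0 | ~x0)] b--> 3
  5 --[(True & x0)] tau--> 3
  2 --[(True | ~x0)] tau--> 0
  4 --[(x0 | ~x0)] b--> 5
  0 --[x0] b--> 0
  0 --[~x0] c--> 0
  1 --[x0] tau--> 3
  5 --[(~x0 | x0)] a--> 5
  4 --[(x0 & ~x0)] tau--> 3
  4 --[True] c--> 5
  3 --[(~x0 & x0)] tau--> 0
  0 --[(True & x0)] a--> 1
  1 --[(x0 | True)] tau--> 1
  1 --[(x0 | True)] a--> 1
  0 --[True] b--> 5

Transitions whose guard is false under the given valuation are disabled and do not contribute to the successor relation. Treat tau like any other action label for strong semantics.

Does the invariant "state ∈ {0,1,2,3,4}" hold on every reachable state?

Allowed set {0,1,2,3,4}
Reachable = {0,5}
  0: ✓
  5: outside
witness against invariant: b → 5

Answer: INVARIANT VIOLATED at state 5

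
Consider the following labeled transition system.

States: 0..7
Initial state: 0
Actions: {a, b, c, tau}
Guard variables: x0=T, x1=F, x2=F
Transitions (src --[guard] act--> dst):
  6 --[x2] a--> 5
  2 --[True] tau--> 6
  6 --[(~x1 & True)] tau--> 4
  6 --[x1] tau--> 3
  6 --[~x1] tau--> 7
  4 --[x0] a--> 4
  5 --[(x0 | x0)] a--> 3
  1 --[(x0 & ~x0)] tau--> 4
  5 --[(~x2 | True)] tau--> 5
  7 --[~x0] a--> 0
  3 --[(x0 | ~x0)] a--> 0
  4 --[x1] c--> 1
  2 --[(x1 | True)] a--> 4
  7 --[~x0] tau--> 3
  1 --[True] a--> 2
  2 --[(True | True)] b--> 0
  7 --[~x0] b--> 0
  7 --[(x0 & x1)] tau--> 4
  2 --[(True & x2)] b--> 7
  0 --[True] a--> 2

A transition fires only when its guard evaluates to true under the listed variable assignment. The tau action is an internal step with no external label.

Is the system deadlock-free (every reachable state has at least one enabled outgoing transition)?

Reach set: {0,2,4,6,7}
  0: a→2  [1 out]
  2: a→4  b→0  tau→6  [3 out]
  4: a→4  [1 out]
  6: tau→4  tau→7  [2 out]
  7: ∅  [deadlock]
Path to 7: a·tau·tau

Answer: DEADLOCK at state 7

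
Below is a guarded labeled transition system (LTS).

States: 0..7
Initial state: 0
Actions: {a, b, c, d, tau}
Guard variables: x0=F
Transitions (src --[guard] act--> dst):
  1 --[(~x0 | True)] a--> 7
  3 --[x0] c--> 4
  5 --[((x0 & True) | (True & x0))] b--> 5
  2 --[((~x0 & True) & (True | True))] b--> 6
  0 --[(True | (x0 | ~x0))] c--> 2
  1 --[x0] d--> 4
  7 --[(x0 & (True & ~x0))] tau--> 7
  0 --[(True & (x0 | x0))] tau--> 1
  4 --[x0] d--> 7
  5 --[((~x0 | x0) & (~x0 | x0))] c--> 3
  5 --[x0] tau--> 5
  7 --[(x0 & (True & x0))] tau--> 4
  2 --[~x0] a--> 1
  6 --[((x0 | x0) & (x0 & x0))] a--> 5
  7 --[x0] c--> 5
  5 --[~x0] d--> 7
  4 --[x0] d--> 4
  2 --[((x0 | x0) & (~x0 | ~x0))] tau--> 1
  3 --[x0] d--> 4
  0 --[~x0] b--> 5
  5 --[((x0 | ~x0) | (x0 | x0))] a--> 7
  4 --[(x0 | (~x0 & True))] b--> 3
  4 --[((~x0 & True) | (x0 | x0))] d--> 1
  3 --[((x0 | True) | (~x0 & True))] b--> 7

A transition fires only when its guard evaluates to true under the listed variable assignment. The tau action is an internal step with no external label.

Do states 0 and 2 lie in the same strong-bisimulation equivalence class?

Answer: NOT BISIMILAR

Analysis:
Compute ~ classes (split until stable):
  P[0] = {{0,1,2,3,4,5,6,7}}
  P[1] = {{0},{1},{2},{3},{4},{5},{6,7}}
Fixed point at round 2; 7 class(es).
[0]={0}  [2]={2}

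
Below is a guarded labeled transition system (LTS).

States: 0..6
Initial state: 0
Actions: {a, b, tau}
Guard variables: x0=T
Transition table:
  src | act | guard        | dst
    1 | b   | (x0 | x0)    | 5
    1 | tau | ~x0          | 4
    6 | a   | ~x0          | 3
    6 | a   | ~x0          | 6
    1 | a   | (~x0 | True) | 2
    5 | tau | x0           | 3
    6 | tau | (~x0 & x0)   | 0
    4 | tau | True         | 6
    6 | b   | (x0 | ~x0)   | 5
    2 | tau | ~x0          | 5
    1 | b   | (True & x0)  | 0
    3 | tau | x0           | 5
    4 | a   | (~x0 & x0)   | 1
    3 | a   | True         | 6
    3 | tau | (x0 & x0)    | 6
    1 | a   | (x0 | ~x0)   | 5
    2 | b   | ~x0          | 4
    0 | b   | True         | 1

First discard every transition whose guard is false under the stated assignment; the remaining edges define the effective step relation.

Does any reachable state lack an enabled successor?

Reach set: {0,1,2,3,5,6}
  0: b→1  [1 exit(s)]
  1: a→2  a→5  b→0  b→5  [4 exit(s)]
  2: ∅  [deadlock]
  3: a→6  tau→5  tau→6  [3 exit(s)]
  5: tau→3  [1 exit(s)]
  6: b→5  [1 exit(s)]
trace reaching 2: b·a

Answer: DEADLOCK at state 2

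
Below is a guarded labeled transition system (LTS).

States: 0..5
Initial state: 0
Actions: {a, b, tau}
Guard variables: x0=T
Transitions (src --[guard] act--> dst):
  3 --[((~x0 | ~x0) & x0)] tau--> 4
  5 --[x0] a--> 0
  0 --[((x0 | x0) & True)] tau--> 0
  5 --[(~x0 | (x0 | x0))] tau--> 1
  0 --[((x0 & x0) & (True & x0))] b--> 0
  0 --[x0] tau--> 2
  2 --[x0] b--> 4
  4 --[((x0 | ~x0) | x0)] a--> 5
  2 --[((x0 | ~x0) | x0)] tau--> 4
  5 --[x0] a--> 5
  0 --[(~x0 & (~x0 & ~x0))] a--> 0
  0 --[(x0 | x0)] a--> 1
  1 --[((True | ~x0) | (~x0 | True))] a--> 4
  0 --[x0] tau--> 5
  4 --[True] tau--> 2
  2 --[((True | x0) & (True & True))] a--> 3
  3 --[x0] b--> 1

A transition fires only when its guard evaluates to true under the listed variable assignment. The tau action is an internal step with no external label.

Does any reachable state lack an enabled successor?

Answer: DEADLOCK-FREE

Analysis:
Reachable = {0,1,2,3,4,5}
  0: a→1  b→0  tau→0  tau→2  tau→5  [5 out]
  1: a→4  [1 out]
  2: a→3  b→4  tau→4  [3 out]
  3: b→1  [1 out]
  4: a→5  tau→2  [2 out]
  5: a→0  a→5  tau→1  [3 out]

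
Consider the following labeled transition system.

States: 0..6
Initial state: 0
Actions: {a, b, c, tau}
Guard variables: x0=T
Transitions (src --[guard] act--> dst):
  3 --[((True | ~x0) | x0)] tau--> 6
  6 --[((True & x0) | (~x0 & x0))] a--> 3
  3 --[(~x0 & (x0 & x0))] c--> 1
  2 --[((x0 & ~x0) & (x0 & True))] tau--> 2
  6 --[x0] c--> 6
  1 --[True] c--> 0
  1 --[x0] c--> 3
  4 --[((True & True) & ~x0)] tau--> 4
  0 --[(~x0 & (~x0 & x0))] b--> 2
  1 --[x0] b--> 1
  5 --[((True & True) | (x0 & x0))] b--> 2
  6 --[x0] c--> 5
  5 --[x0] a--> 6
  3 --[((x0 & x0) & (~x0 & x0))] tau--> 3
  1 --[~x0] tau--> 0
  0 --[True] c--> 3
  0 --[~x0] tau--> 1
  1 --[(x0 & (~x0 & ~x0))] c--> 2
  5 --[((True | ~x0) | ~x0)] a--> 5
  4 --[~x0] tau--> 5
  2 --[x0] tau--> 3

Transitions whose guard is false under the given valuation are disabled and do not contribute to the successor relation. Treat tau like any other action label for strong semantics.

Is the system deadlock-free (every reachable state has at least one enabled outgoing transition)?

R = {0,2,3,5,6}
  0: c→3  [deg 1]
  2: tau→3  [deg 1]
  3: tau→6  [deg 1]
  5: a→5  a→6  b→2  [deg 3]
  6: a→3  c→5  c→6  [deg 3]

Answer: DEADLOCK-FREE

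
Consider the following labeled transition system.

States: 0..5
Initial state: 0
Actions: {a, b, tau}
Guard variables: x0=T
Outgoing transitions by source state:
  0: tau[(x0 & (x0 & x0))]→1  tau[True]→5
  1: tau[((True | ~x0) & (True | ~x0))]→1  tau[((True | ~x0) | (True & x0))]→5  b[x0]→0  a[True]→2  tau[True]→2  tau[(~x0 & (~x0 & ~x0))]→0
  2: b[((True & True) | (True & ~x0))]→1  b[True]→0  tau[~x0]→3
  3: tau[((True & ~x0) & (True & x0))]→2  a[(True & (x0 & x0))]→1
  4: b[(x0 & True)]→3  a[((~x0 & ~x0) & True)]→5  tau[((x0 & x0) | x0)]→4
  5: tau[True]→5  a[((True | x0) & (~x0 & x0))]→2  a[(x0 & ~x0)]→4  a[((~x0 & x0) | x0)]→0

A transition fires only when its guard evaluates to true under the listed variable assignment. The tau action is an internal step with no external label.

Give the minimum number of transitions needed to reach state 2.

Answer: 2

Trace:
Layered search for 2:
  Layer 0: {0}
  Layer 1: {1,5}
  Layer 2: {2}
depth(2)=2, e.g. tau·a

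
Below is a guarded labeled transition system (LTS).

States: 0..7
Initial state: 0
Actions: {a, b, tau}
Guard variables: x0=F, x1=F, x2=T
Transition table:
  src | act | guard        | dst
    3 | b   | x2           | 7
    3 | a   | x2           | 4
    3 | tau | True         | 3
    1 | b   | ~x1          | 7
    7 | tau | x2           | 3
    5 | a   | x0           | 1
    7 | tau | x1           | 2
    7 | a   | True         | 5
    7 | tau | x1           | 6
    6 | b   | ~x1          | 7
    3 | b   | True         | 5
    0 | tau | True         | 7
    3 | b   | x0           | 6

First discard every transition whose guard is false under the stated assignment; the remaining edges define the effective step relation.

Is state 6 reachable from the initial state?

Guard filter leaves 9 enabled edge(s).
Layer 0: {0}
Layer 1: {7}  total {0,7}
Layer 2: {3,5}  total {0,3,5,7}
Layer 3: {4}  total {0,3,4,5,7}
Reachable = {0,3,4,5,7}

Answer: UNREACHABLE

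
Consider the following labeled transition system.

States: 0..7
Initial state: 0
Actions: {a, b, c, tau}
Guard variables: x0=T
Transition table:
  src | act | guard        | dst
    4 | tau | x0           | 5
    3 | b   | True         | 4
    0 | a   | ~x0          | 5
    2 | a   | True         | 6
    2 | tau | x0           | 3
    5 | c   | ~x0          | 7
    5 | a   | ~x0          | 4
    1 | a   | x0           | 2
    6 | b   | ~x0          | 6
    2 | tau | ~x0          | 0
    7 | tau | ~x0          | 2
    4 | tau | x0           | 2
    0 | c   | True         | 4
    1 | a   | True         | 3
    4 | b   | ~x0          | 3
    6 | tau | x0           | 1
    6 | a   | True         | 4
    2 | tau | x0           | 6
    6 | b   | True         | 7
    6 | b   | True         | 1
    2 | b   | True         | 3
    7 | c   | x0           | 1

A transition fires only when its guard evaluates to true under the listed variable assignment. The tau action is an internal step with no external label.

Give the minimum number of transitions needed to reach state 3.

Answer: 3

Working:
BFS to 3:
  Layer 0: {0}
  Layer 1: {4}
  Layer 2: {2,5}
  Layer 3: {3,6}
depth(3)=3, e.g. c·tau·b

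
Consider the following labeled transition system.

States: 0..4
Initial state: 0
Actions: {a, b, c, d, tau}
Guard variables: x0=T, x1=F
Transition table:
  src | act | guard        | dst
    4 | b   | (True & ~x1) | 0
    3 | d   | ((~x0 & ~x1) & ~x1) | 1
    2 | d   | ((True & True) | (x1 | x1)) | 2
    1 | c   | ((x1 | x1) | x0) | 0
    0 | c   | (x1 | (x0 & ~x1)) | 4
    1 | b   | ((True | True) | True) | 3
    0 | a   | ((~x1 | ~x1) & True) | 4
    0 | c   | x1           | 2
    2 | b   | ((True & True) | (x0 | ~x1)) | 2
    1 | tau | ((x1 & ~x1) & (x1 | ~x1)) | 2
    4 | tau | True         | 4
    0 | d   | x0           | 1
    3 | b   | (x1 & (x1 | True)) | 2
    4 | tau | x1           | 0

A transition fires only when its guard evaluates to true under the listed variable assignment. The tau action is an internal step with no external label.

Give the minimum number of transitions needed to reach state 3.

Answer: 2

Trace:
Breadth-first toward 3:
  Layer 0: {0}
  Layer 1: {1,4}
  Layer 2: {3}
3 enters at depth 2; path d·b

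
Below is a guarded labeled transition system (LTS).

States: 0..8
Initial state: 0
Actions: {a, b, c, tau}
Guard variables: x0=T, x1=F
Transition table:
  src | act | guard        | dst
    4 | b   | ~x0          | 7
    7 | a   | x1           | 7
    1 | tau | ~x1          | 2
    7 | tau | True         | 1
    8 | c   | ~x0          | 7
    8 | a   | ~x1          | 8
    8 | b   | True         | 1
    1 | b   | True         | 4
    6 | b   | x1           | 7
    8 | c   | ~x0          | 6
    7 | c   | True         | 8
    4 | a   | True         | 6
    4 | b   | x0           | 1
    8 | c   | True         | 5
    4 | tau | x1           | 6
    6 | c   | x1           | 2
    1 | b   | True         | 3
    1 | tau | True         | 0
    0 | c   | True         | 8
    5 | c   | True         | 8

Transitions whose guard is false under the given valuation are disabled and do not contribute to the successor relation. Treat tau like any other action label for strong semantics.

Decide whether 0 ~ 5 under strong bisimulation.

Answer: BISIMILAR

Trace:
Refine partition for ~:
  round 0: {{0,1,2,3,4,5,6,7,8}}
  round 1: {{0,5},{1},{2,3,6},{4},{7},{8}}
Fixed point at round 2; 6 class(es).
0∈{0,5}, 5∈{0,5}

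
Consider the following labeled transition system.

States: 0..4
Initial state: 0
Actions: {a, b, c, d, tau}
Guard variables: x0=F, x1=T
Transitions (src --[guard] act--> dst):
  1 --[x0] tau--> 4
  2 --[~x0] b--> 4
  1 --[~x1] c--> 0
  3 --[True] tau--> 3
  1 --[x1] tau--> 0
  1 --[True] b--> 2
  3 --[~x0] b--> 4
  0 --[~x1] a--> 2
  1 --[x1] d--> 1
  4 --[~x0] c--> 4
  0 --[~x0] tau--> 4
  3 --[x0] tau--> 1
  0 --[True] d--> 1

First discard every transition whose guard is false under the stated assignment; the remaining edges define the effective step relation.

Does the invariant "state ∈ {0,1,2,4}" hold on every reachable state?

Answer: INVARIANT HOLDS

Working:
Allowed set {0,1,2,4}
R = {0,1,2,4}
  0: ok
  1: ok
  2: ok
  4: ok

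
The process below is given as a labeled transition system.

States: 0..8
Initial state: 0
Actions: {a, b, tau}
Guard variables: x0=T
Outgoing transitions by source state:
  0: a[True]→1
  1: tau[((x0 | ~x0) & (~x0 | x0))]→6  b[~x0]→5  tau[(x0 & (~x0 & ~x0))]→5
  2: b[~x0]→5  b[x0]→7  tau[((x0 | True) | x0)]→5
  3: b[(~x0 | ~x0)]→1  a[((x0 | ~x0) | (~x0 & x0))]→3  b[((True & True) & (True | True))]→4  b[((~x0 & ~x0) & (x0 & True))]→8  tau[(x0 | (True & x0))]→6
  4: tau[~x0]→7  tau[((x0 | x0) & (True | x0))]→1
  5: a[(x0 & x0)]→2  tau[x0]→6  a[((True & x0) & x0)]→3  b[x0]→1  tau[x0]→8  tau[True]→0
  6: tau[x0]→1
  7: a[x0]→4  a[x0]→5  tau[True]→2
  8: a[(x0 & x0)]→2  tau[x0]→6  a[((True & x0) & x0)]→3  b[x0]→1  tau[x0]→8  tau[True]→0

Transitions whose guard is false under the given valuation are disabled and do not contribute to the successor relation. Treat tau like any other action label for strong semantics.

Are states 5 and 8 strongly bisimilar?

Bisimulation quotient by refinement:
  round 0: {{0,1,2,3,4,5,6,7,8}}
  round 1: {{0},{1,4,6},{2},{3,5,8},{7}}
  round 2: {{0},{1,4,6},{2},{3},{5,8},{7}}
stable after 3 split(s): 6 block(s)
5∈{5,8}, 8∈{5,8}

Answer: BISIMILAR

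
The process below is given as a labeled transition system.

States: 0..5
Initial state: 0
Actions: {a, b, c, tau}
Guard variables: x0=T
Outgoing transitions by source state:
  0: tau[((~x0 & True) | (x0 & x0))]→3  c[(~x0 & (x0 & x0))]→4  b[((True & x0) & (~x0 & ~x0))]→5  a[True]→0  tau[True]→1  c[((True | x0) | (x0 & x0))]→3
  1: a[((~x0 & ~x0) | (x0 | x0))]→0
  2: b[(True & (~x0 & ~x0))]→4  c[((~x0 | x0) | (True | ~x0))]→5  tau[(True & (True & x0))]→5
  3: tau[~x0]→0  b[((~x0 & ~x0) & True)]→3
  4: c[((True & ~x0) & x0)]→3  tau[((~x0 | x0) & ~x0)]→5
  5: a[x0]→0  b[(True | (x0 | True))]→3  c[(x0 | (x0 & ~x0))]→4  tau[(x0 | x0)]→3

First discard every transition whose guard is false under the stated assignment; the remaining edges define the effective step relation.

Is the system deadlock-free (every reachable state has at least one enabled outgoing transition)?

Answer: DEADLOCK at state 3

Trace:
R = {0,1,3}
  0: a→0  c→3  tau→1  tau→3  [4 out]
  1: a→0  [1 out]
  3: ∅  [STUCK]
witness 3: tau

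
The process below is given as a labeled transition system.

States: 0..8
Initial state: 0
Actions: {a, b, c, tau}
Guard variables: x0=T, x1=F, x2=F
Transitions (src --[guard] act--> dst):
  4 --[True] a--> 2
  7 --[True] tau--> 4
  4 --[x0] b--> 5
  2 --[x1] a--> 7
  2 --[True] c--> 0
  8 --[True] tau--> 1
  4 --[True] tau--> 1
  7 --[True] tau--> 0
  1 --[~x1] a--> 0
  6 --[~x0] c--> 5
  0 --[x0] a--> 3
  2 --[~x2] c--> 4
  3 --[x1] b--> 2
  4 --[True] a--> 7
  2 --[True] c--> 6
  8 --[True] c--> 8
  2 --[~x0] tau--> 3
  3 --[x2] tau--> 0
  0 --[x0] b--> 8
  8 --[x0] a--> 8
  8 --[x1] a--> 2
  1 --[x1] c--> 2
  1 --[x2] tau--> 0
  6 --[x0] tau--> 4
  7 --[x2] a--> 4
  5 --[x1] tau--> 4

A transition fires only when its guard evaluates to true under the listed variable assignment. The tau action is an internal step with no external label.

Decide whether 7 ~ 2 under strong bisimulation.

Answer: NOT BISIMILAR

Analysis:
Bisimulation quotient by refinement:
  round 0: {{0,1,2,3,4,5,6,7,8}}
  round 1: {{0},{1},{2},{3,5},{4},{6,7},{8}}
  round 2: {{0},{1},{2},{3,5},{4},{6},{7},{8}}
stable after 3 split(s): 8 block(s)
[7]={7}  [2]={2}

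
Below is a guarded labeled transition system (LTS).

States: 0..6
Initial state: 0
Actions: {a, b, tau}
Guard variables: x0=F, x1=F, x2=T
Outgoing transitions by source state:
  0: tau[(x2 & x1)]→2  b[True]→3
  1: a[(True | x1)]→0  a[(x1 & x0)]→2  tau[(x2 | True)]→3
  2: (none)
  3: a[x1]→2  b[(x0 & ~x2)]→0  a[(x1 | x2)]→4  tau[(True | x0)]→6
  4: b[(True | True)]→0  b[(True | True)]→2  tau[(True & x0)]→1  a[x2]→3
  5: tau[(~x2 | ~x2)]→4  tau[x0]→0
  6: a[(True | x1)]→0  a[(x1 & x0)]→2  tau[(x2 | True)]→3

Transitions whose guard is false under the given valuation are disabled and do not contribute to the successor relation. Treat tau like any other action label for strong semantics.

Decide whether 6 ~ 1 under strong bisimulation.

Answer: BISIMILAR

Trace:
Refine partition for ~:
  π0 = {{0,1,2,3,4,5,6}}
  π1 = {{0},{1,3,6},{2,5},{4}}
  π2 = {{0},{1,6},{2,5},{3},{4}}
Fixed point at round 3; 5 class(es).
[6]={1,6}  [1]={1,6}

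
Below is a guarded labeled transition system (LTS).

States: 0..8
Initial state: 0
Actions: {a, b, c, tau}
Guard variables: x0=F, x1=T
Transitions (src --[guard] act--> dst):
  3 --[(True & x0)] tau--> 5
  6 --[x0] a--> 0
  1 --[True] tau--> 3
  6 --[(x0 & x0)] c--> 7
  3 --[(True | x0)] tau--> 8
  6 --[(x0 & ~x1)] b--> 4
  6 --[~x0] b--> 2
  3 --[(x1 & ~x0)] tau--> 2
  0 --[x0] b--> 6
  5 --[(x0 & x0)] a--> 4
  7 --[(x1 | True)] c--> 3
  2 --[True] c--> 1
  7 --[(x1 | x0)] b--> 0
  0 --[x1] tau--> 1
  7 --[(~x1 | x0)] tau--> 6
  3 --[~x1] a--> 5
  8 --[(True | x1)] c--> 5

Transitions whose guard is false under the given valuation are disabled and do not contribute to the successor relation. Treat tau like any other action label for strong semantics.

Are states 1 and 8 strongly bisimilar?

Refine partition for ~:
  π0 = {{0,1,2,3,4,5,6,7,8}}
  π1 = {{0,1,3},{2,8},{4,5},{6},{7}}
  π2 = {{0,1},{2},{3},{4,5},{6},{7},{8}}
  π3 = {{0},{1},{2},{3},{4,5},{6},{7},{8}}
stable after 4 split(s): 8 block(s)
class of 1: {1}; class of 8: {8}

Answer: NOT BISIMILAR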